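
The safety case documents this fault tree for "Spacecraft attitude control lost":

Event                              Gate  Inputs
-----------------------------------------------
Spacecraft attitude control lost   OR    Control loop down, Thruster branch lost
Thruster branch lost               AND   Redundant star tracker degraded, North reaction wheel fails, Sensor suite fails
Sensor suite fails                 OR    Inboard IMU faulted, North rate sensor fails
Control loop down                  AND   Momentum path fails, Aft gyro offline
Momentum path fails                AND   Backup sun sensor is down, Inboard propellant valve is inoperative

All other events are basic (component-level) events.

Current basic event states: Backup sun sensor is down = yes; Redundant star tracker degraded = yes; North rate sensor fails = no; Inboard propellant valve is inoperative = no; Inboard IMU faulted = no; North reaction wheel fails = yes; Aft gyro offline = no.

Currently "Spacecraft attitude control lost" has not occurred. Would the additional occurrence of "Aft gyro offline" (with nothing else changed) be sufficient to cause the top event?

Counterfactual: set "Aft gyro offline" to occurred.
Momentum path fails [AND]: Backup sun sensor is down=occurs, Inboard propellant valve is inoperative=not → not all inputs occur → does not occur.
Control loop down [AND]: Momentum path fails=not, Aft gyro offline=occurs → not all inputs occur → does not occur.
Sensor suite fails [OR]: Inboard IMU faulted=not, North rate sensor fails=not → no input occurs → does not occur.
Thruster branch lost [AND]: Redundant star tracker degraded=occurs, North reaction wheel fails=occurs, Sensor suite fails=not → not all inputs occur → does not occur.
Spacecraft attitude control lost [OR]: Control loop down=not, Thruster branch lost=not → no input occurs → does not occur.

No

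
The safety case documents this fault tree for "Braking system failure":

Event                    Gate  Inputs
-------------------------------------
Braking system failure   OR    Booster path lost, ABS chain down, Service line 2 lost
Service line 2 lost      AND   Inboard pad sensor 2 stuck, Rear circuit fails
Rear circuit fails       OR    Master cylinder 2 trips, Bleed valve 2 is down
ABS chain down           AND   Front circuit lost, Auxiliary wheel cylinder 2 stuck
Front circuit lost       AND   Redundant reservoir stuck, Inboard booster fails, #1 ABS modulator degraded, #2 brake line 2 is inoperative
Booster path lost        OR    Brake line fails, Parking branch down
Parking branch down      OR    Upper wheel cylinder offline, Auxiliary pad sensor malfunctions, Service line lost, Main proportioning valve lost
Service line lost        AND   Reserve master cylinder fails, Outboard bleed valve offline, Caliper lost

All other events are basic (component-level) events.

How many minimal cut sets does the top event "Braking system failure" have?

Service line lost [AND]: one cut set from each child combined → 1 × 1 × 1 = 1 cut set(s).
Parking branch down [OR]: union of children's cut sets → 4 cut set(s).
Booster path lost [OR]: union of children's cut sets → 5 cut set(s).
Front circuit lost [AND]: one cut set from each child combined → 1 × 1 × 1 × 1 = 1 cut set(s).
ABS chain down [AND]: one cut set from each child combined → 1 × 1 = 1 cut set(s).
Rear circuit fails [OR]: union of children's cut sets → 2 cut set(s).
Service line 2 lost [AND]: one cut set from each child combined → 1 × 2 = 2 cut set(s).
Braking system failure [OR]: union of children's cut sets → 8 cut set(s).
Minimal cut sets: {Brake line fails}; {Upper wheel cylinder offline}; {Auxiliary pad sensor malfunctions}; {Caliper lost, Outboard bleed valve offline, Reserve master cylinder fails}; {Main proportioning valve lost}; {#1 ABS modulator degraded, #2 brake line 2 is inoperative, Auxiliary wheel cylinder 2 stuck, Inboard booster fails, Redundant reservoir stuck}; {Inboard pad sensor 2 stuck, Master cylinder 2 trips}; {Bleed valve 2 is down, Inboard pad sensor 2 stuck}.

8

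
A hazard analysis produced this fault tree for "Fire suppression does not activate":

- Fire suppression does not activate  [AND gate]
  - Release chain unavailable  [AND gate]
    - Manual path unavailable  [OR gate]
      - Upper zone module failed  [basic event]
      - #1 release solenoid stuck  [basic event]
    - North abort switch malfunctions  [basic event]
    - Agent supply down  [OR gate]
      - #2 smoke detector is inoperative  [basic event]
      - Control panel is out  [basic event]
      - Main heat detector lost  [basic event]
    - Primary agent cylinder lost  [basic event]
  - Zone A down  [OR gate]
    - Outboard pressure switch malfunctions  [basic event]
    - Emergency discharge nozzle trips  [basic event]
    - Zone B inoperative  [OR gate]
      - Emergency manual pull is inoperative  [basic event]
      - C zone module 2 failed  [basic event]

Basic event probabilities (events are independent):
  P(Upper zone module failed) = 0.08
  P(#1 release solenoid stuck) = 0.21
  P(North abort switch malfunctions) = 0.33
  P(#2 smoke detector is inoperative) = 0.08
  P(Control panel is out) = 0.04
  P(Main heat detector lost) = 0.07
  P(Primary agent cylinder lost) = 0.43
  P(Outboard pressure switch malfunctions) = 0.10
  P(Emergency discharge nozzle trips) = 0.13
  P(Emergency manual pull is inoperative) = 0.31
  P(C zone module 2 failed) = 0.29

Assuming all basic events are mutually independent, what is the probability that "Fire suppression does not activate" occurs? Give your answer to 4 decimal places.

P(Manual path unavailable) [OR] = 1 − (1−0.08) × (1−0.21) = 0.273200
P(Agent supply down) [OR] = 1 − (1−0.08) × (1−0.04) × (1−0.07) = 0.178624
P(Release chain unavailable) [AND] = 0.273200 × 0.33 × 0.178624 × 0.43 = 0.006925
P(Zone B inoperative) [OR] = 1 − (1−0.31) × (1−0.29) = 0.510100
P(Zone A down) [OR] = 1 − (1−0.10) × (1−0.13) × (1−0.510100) = 0.616408
P(Fire suppression does not activate) [AND] = 0.006925 × 0.616408 = 0.004269
Rounded to 4 decimal places: P(Fire suppression does not activate) ≈ 0.0043.

0.0043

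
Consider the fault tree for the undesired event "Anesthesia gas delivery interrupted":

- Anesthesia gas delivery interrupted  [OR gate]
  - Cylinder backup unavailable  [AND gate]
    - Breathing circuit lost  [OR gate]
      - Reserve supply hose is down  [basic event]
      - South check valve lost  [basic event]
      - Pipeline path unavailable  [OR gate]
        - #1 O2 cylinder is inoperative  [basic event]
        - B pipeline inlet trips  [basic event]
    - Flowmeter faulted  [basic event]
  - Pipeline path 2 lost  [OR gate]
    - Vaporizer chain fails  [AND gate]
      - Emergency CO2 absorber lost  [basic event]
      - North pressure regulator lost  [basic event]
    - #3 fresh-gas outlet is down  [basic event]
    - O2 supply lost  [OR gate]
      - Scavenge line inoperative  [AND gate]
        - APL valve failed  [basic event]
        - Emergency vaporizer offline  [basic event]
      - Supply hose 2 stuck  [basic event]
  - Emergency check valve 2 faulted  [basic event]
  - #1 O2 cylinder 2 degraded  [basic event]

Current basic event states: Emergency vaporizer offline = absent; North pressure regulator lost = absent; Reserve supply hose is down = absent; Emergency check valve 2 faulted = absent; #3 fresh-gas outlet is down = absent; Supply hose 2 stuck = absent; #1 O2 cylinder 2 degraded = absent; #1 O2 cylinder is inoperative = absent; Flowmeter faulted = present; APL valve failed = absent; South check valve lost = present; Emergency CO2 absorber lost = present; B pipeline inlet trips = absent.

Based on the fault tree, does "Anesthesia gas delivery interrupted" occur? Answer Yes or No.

Yes

Pipeline path unavailable [OR]: #1 O2 cylinder is inoperative=not, B pipeline inlet trips=not → no input occurs → does not occur.
Breathing circuit lost [OR]: Reserve supply hose is down=not, South check valve lost=occurs, Pipeline path unavailable=not → at least one input occurs → occurs.
Cylinder backup unavailable [AND]: Breathing circuit lost=occurs, Flowmeter faulted=occurs → all inputs occur → occurs.
Vaporizer chain fails [AND]: Emergency CO2 absorber lost=occurs, North pressure regulator lost=not → not all inputs occur → does not occur.
Scavenge line inoperative [AND]: APL valve failed=not, Emergency vaporizer offline=not → not all inputs occur → does not occur.
O2 supply lost [OR]: Scavenge line inoperative=not, Supply hose 2 stuck=not → no input occurs → does not occur.
Pipeline path 2 lost [OR]: Vaporizer chain fails=not, #3 fresh-gas outlet is down=not, O2 supply lost=not → no input occurs → does not occur.
Anesthesia gas delivery interrupted [OR]: Cylinder backup unavailable=occurs, Pipeline path 2 lost=not, Emergency check valve 2 faulted=not, #1 O2 cylinder 2 degraded=not → at least one input occurs → occurs.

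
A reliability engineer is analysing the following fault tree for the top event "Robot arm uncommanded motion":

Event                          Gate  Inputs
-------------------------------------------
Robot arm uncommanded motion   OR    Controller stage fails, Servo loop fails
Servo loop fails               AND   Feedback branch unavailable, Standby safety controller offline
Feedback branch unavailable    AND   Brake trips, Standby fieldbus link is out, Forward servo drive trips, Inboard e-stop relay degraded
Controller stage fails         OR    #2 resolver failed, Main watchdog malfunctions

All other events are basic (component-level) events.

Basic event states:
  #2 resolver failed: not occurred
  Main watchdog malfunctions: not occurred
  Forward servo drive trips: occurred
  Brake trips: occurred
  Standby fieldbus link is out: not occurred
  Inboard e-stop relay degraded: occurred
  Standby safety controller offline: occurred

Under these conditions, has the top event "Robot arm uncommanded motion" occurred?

No

Controller stage fails [OR]: #2 resolver failed=not, Main watchdog malfunctions=not → no input occurs → does not occur.
Feedback branch unavailable [AND]: Brake trips=occurs, Standby fieldbus link is out=not, Forward servo drive trips=occurs, Inboard e-stop relay degraded=occurs → not all inputs occur → does not occur.
Servo loop fails [AND]: Feedback branch unavailable=not, Standby safety controller offline=occurs → not all inputs occur → does not occur.
Robot arm uncommanded motion [OR]: Controller stage fails=not, Servo loop fails=not → no input occurs → does not occur.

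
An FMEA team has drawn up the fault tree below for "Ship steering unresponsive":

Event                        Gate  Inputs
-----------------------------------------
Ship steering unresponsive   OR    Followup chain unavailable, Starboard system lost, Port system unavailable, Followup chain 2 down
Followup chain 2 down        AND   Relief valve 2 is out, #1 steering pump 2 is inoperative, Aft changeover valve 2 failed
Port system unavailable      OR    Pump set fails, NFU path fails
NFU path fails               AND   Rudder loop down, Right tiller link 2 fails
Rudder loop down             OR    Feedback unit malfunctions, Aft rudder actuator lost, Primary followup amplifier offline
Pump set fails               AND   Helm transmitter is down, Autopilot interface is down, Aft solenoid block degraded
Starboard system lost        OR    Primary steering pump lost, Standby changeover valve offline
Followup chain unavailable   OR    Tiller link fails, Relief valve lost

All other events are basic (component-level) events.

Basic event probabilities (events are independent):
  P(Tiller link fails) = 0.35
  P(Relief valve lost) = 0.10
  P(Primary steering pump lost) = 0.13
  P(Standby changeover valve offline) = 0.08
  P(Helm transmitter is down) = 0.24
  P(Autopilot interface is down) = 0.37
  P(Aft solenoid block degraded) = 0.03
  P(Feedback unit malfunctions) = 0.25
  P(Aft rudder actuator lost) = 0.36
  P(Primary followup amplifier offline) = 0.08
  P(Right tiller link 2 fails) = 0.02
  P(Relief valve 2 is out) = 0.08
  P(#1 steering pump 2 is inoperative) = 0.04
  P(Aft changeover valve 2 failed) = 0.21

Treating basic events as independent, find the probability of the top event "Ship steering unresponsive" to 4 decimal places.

P(Followup chain unavailable) [OR] = 1 − (1−0.35) × (1−0.10) = 0.415000
P(Starboard system lost) [OR] = 1 − (1−0.13) × (1−0.08) = 0.199600
P(Pump set fails) [AND] = 0.24 × 0.37 × 0.03 = 0.002664
P(Rudder loop down) [OR] = 1 − (1−0.25) × (1−0.36) × (1−0.08) = 0.558400
P(NFU path fails) [AND] = 0.558400 × 0.02 = 0.011168
P(Port system unavailable) [OR] = 1 − (1−0.002664) × (1−0.011168) = 0.013802
P(Followup chain 2 down) [AND] = 0.08 × 0.04 × 0.21 = 0.000672
P(Ship steering unresponsive) [OR] = 1 − (1−0.415000) × (1−0.199600) × (1−0.013802) × (1−0.000672) = 0.538539
Rounded to 4 decimal places: P(Ship steering unresponsive) ≈ 0.5385.

0.5385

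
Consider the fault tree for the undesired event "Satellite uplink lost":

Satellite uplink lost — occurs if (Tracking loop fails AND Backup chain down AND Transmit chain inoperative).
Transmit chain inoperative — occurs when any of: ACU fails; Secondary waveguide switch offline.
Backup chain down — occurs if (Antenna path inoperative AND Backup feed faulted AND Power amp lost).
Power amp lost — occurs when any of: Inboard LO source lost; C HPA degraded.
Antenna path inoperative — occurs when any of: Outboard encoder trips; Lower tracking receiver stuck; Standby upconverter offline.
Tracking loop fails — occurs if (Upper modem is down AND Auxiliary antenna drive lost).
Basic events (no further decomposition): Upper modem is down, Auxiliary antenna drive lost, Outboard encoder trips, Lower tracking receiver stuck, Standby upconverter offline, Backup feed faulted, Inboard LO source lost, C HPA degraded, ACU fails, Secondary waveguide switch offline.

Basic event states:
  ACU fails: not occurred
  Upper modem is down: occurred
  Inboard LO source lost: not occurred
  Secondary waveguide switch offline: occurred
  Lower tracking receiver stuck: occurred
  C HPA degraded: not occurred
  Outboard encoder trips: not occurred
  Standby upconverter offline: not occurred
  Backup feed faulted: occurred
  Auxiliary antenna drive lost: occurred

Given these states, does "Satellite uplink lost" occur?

No

Tracking loop fails [AND]: Upper modem is down=occurs, Auxiliary antenna drive lost=occurs → all inputs occur → occurs.
Antenna path inoperative [OR]: Outboard encoder trips=not, Lower tracking receiver stuck=occurs, Standby upconverter offline=not → at least one input occurs → occurs.
Power amp lost [OR]: Inboard LO source lost=not, C HPA degraded=not → no input occurs → does not occur.
Backup chain down [AND]: Antenna path inoperative=occurs, Backup feed faulted=occurs, Power amp lost=not → not all inputs occur → does not occur.
Transmit chain inoperative [OR]: ACU fails=not, Secondary waveguide switch offline=occurs → at least one input occurs → occurs.
Satellite uplink lost [AND]: Tracking loop fails=occurs, Backup chain down=not, Transmit chain inoperative=occurs → not all inputs occur → does not occur.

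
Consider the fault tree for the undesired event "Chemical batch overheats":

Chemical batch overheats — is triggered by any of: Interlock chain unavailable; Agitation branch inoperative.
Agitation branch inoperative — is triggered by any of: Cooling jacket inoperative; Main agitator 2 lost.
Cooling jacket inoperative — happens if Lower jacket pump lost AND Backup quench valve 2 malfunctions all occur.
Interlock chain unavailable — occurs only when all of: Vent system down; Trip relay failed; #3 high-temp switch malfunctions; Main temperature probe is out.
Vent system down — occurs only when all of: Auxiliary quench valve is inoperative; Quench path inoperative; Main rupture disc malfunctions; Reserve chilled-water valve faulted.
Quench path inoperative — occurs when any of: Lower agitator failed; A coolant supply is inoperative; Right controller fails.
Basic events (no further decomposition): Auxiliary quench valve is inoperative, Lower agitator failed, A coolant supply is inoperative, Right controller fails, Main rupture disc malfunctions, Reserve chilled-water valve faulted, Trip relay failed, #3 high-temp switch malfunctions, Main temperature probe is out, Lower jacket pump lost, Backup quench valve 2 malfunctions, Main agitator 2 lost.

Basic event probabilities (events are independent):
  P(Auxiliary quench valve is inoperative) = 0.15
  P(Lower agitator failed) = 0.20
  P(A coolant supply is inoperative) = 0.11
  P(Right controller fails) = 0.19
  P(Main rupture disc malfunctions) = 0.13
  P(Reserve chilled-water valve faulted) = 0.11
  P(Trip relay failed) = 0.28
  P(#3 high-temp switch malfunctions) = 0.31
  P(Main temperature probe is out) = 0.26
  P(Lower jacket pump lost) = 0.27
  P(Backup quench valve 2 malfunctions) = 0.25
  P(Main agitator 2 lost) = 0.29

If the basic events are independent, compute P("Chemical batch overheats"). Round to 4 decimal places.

P(Quench path inoperative) [OR] = 1 − (1−0.20) × (1−0.11) × (1−0.19) = 0.423280
P(Vent system down) [AND] = 0.15 × 0.423280 × 0.13 × 0.11 = 0.000908
P(Interlock chain unavailable) [AND] = 0.000908 × 0.28 × 0.31 × 0.26 = 0.000020
P(Cooling jacket inoperative) [AND] = 0.27 × 0.25 = 0.067500
P(Agitation branch inoperative) [OR] = 1 − (1−0.067500) × (1−0.29) = 0.337925
P(Chemical batch overheats) [OR] = 1 − (1−0.000020) × (1−0.337925) = 0.337938
Rounded to 4 decimal places: P(Chemical batch overheats) ≈ 0.3379.

0.3379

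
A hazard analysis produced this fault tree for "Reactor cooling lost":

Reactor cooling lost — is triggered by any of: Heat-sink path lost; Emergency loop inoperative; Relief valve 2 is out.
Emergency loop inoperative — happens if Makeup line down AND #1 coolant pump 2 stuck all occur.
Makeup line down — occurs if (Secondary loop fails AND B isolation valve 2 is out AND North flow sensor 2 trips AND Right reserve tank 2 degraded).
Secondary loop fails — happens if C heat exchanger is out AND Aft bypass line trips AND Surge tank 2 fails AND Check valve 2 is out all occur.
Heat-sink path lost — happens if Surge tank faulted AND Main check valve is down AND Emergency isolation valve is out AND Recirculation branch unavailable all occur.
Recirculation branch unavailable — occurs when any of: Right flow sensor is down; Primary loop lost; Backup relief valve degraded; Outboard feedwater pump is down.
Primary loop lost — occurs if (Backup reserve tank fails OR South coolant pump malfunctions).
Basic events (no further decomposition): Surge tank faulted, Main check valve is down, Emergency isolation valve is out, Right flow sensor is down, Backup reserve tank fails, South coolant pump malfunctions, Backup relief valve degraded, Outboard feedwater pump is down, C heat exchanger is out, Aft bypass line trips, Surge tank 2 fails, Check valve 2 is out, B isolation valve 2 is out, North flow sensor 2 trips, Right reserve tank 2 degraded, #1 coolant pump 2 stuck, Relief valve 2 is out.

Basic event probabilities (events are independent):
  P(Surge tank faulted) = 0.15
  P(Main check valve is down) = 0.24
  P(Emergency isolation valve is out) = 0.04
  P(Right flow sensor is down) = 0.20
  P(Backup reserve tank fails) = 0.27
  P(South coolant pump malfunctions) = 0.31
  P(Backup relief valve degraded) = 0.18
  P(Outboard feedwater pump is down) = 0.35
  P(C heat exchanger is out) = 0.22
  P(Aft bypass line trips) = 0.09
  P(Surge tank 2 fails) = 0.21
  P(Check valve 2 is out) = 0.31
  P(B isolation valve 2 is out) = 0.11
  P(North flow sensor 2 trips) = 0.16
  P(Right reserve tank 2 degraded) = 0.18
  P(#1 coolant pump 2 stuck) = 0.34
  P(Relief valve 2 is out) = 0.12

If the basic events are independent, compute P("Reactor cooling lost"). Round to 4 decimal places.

P(Primary loop lost) [OR] = 1 − (1−0.27) × (1−0.31) = 0.496300
P(Recirculation branch unavailable) [OR] = 1 − (1−0.20) × (1−0.496300) × (1−0.18) × (1−0.35) = 0.785222
P(Heat-sink path lost) [AND] = 0.15 × 0.24 × 0.04 × 0.785222 = 0.001131
P(Secondary loop fails) [AND] = 0.22 × 0.09 × 0.21 × 0.31 = 0.001289
P(Makeup line down) [AND] = 0.001289 × 0.11 × 0.16 × 0.18 = 0.000004
P(Emergency loop inoperative) [AND] = 0.000004 × 0.34 = 0.000001
P(Reactor cooling lost) [OR] = 1 − (1−0.001131) × (1−0.000001) × (1−0.12) = 0.120996
Rounded to 4 decimal places: P(Reactor cooling lost) ≈ 0.1210.

0.1210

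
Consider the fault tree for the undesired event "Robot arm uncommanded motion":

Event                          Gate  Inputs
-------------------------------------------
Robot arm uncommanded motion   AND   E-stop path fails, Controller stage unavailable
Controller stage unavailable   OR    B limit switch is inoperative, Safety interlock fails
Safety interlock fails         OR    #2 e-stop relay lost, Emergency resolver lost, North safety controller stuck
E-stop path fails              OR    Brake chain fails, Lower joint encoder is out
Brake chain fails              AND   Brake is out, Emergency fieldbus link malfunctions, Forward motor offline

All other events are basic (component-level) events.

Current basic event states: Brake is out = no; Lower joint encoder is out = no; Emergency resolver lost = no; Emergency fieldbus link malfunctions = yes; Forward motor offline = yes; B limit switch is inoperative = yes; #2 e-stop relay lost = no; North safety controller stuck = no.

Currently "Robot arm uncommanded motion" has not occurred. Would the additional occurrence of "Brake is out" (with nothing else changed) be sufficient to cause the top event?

Counterfactual: set "Brake is out" to occurred.
Brake chain fails [AND]: Brake is out=occurs, Emergency fieldbus link malfunctions=occurs, Forward motor offline=occurs → all inputs occur → occurs.
E-stop path fails [OR]: Brake chain fails=occurs, Lower joint encoder is out=not → at least one input occurs → occurs.
Safety interlock fails [OR]: #2 e-stop relay lost=not, Emergency resolver lost=not, North safety controller stuck=not → no input occurs → does not occur.
Controller stage unavailable [OR]: B limit switch is inoperative=occurs, Safety interlock fails=not → at least one input occurs → occurs.
Robot arm uncommanded motion [AND]: E-stop path fails=occurs, Controller stage unavailable=occurs → all inputs occur → occurs.

Yes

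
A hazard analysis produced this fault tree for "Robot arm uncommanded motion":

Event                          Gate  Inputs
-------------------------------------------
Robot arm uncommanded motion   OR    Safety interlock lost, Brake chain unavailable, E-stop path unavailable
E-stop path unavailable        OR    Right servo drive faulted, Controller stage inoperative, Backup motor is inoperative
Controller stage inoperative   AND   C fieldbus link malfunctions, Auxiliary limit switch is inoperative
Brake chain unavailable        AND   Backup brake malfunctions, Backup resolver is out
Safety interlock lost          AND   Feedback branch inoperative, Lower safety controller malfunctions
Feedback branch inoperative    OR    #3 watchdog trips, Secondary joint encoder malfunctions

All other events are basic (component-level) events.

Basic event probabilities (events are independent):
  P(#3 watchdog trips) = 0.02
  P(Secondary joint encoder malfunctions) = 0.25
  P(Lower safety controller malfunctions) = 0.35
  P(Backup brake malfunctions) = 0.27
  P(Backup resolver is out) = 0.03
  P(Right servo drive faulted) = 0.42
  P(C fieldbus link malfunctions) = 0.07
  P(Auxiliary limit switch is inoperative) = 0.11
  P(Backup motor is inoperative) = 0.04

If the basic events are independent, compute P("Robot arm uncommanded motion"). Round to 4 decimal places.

0.5028

P(Feedback branch inoperative) [OR] = 1 − (1−0.02) × (1−0.25) = 0.265000
P(Safety interlock lost) [AND] = 0.265000 × 0.35 = 0.092750
P(Brake chain unavailable) [AND] = 0.27 × 0.03 = 0.008100
P(Controller stage inoperative) [AND] = 0.07 × 0.11 = 0.007700
P(E-stop path unavailable) [OR] = 1 − (1−0.42) × (1−0.007700) × (1−0.04) = 0.447487
P(Robot arm uncommanded motion) [OR] = 1 − (1−0.092750) × (1−0.008100) × (1−0.447487) = 0.502793
Rounded to 4 decimal places: P(Robot arm uncommanded motion) ≈ 0.5028.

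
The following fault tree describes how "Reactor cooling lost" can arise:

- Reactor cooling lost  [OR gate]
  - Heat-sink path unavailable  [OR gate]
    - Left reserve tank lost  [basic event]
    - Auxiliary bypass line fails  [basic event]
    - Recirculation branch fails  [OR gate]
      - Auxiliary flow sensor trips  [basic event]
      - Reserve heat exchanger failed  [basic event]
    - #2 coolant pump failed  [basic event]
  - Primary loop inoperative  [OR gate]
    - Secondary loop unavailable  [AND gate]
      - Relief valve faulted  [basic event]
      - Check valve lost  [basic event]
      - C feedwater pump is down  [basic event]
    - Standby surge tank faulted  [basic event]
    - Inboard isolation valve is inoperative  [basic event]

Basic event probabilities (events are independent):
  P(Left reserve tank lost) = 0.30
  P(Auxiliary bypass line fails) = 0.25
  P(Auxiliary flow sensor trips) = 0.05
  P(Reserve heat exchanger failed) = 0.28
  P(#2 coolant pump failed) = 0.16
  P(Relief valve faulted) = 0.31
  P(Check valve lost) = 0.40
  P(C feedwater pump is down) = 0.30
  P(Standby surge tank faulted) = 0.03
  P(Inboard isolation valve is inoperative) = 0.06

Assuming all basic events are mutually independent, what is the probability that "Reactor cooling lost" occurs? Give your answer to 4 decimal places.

0.7352

P(Recirculation branch fails) [OR] = 1 − (1−0.05) × (1−0.28) = 0.316000
P(Heat-sink path unavailable) [OR] = 1 − (1−0.30) × (1−0.25) × (1−0.316000) × (1−0.16) = 0.698356
P(Secondary loop unavailable) [AND] = 0.31 × 0.40 × 0.30 = 0.037200
P(Primary loop inoperative) [OR] = 1 − (1−0.037200) × (1−0.03) × (1−0.06) = 0.122119
P(Reactor cooling lost) [OR] = 1 − (1−0.698356) × (1−0.122119) = 0.735192
Rounded to 4 decimal places: P(Reactor cooling lost) ≈ 0.7352.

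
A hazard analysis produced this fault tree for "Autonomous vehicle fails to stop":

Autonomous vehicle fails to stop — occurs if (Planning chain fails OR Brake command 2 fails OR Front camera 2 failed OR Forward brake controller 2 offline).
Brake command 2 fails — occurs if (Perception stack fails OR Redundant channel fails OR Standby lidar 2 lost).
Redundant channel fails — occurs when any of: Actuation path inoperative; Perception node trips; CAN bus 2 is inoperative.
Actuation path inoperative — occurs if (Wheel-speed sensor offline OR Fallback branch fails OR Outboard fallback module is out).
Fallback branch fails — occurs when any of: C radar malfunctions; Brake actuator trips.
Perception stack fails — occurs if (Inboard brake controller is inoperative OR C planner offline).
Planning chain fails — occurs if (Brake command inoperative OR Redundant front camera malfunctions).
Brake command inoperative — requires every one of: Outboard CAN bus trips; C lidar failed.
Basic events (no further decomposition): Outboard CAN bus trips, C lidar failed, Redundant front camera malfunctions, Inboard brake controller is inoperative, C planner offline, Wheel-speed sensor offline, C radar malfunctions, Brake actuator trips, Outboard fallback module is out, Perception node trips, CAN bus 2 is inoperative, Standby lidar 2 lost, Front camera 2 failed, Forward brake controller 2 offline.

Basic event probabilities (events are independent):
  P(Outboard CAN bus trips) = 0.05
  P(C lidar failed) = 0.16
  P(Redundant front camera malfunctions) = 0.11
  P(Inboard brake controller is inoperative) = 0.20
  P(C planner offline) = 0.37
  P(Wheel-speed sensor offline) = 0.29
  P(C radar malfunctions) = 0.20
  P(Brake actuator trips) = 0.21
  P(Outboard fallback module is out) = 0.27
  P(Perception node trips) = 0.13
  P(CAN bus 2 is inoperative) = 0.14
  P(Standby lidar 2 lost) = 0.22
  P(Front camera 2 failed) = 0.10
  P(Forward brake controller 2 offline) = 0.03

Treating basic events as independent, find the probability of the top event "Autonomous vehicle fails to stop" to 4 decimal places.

0.9257

P(Brake command inoperative) [AND] = 0.05 × 0.16 = 0.008000
P(Planning chain fails) [OR] = 1 − (1−0.008000) × (1−0.11) = 0.117120
P(Perception stack fails) [OR] = 1 − (1−0.20) × (1−0.37) = 0.496000
P(Fallback branch fails) [OR] = 1 − (1−0.20) × (1−0.21) = 0.368000
P(Actuation path inoperative) [OR] = 1 − (1−0.29) × (1−0.368000) × (1−0.27) = 0.672434
P(Redundant channel fails) [OR] = 1 − (1−0.672434) × (1−0.13) × (1−0.14) = 0.754915
P(Brake command 2 fails) [OR] = 1 − (1−0.496000) × (1−0.754915) × (1−0.22) = 0.903652
P(Autonomous vehicle fails to stop) [OR] = 1 − (1−0.117120) × (1−0.903652) × (1−0.10) × (1−0.03) = 0.925739
Rounded to 4 decimal places: P(Autonomous vehicle fails to stop) ≈ 0.9257.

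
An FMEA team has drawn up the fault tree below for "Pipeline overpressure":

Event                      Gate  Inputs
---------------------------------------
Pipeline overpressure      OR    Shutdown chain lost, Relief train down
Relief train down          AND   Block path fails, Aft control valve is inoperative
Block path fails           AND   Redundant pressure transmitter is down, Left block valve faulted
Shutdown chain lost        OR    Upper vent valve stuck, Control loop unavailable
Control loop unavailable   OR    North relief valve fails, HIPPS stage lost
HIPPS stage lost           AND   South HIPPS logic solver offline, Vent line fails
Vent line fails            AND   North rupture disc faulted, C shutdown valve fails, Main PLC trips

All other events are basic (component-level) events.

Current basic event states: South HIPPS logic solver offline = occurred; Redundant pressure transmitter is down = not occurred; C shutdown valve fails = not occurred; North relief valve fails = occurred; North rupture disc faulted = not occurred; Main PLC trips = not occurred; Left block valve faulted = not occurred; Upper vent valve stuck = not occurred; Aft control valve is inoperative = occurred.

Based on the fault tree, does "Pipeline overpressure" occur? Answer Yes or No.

Yes

Vent line fails [AND]: North rupture disc faulted=not, C shutdown valve fails=not, Main PLC trips=not → not all inputs occur → does not occur.
HIPPS stage lost [AND]: South HIPPS logic solver offline=occurs, Vent line fails=not → not all inputs occur → does not occur.
Control loop unavailable [OR]: North relief valve fails=occurs, HIPPS stage lost=not → at least one input occurs → occurs.
Shutdown chain lost [OR]: Upper vent valve stuck=not, Control loop unavailable=occurs → at least one input occurs → occurs.
Block path fails [AND]: Redundant pressure transmitter is down=not, Left block valve faulted=not → not all inputs occur → does not occur.
Relief train down [AND]: Block path fails=not, Aft control valve is inoperative=occurs → not all inputs occur → does not occur.
Pipeline overpressure [OR]: Shutdown chain lost=occurs, Relief train down=not → at least one input occurs → occurs.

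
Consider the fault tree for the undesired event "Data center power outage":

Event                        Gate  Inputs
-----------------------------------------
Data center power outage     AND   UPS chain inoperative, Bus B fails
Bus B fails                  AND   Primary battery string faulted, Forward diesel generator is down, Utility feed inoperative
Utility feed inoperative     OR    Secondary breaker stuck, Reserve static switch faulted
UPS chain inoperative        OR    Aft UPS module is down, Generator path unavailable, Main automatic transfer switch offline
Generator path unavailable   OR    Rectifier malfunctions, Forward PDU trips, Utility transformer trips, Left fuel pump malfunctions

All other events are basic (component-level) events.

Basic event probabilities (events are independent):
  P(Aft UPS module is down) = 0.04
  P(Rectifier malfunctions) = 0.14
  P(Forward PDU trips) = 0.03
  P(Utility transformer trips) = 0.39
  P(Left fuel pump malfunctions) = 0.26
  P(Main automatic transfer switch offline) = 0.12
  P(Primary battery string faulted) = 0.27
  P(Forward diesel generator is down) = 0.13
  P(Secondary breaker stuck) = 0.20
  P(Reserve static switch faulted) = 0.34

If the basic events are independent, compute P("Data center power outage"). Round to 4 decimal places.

P(Generator path unavailable) [OR] = 1 − (1−0.14) × (1−0.03) × (1−0.39) × (1−0.26) = 0.623442
P(UPS chain inoperative) [OR] = 1 − (1−0.04) × (1−0.623442) × (1−0.12) = 0.681884
P(Utility feed inoperative) [OR] = 1 − (1−0.20) × (1−0.34) = 0.472000
P(Bus B fails) [AND] = 0.27 × 0.13 × 0.472000 = 0.016567
P(Data center power outage) [AND] = 0.681884 × 0.016567 = 0.011297
Rounded to 4 decimal places: P(Data center power outage) ≈ 0.0113.

0.0113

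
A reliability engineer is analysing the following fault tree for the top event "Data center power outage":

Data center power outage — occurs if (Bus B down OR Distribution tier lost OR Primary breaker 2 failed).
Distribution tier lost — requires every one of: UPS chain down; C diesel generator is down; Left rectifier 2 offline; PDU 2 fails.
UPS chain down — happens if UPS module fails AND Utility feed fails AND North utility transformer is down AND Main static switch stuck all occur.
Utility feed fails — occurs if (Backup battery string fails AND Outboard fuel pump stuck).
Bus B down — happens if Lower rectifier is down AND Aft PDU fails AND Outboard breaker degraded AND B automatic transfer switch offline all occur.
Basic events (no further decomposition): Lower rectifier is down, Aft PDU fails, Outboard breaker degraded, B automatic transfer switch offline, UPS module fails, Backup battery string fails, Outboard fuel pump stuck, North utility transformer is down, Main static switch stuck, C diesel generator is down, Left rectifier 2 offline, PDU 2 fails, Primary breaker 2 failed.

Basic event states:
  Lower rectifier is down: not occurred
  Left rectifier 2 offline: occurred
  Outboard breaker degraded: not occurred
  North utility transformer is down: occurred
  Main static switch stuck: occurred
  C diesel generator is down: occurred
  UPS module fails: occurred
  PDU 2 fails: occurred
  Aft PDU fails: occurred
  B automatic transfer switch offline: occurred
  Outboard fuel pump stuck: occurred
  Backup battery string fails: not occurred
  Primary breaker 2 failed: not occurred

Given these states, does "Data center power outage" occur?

Bus B down [AND]: Lower rectifier is down=not, Aft PDU fails=occurs, Outboard breaker degraded=not, B automatic transfer switch offline=occurs → not all inputs occur → does not occur.
Utility feed fails [AND]: Backup battery string fails=not, Outboard fuel pump stuck=occurs → not all inputs occur → does not occur.
UPS chain down [AND]: UPS module fails=occurs, Utility feed fails=not, North utility transformer is down=occurs, Main static switch stuck=occurs → not all inputs occur → does not occur.
Distribution tier lost [AND]: UPS chain down=not, C diesel generator is down=occurs, Left rectifier 2 offline=occurs, PDU 2 fails=occurs → not all inputs occur → does not occur.
Data center power outage [OR]: Bus B down=not, Distribution tier lost=not, Primary breaker 2 failed=not → no input occurs → does not occur.

No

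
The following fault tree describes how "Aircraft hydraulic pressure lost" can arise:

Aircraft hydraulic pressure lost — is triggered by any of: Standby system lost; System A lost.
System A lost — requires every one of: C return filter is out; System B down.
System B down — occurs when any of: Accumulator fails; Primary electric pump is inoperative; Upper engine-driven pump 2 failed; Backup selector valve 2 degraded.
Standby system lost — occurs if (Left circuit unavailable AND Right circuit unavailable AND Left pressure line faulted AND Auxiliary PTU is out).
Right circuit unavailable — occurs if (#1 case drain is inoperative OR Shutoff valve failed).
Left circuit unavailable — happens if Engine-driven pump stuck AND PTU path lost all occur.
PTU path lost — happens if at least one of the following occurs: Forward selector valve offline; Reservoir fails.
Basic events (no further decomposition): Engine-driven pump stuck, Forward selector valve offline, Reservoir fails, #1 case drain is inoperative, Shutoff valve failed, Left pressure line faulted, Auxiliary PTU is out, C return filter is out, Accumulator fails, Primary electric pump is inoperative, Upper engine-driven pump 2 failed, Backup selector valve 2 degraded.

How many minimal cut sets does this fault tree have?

8

PTU path lost [OR]: union of children's cut sets → 2 cut set(s).
Left circuit unavailable [AND]: one cut set from each child combined → 1 × 2 = 2 cut set(s).
Right circuit unavailable [OR]: union of children's cut sets → 2 cut set(s).
Standby system lost [AND]: one cut set from each child combined → 2 × 2 × 1 × 1 = 4 cut set(s).
System B down [OR]: union of children's cut sets → 4 cut set(s).
System A lost [AND]: one cut set from each child combined → 1 × 4 = 4 cut set(s).
Aircraft hydraulic pressure lost [OR]: union of children's cut sets → 8 cut set(s).
Minimal cut sets: {#1 case drain is inoperative, Auxiliary PTU is out, Engine-driven pump stuck, Forward selector valve offline, Left pressure line faulted}; {Auxiliary PTU is out, Engine-driven pump stuck, Forward selector valve offline, Left pressure line faulted, Shutoff valve failed}; {#1 case drain is inoperative, Auxiliary PTU is out, Engine-driven pump stuck, Left pressure line faulted, Reservoir fails}; {Auxiliary PTU is out, Engine-driven pump stuck, Left pressure line faulted, Reservoir fails, Shutoff valve failed}; {Accumulator fails, C return filter is out}; {C return filter is out, Primary electric pump is inoperative}; {C return filter is out, Upper engine-driven pump 2 failed}; {Backup selector valve 2 degraded, C return filter is out}.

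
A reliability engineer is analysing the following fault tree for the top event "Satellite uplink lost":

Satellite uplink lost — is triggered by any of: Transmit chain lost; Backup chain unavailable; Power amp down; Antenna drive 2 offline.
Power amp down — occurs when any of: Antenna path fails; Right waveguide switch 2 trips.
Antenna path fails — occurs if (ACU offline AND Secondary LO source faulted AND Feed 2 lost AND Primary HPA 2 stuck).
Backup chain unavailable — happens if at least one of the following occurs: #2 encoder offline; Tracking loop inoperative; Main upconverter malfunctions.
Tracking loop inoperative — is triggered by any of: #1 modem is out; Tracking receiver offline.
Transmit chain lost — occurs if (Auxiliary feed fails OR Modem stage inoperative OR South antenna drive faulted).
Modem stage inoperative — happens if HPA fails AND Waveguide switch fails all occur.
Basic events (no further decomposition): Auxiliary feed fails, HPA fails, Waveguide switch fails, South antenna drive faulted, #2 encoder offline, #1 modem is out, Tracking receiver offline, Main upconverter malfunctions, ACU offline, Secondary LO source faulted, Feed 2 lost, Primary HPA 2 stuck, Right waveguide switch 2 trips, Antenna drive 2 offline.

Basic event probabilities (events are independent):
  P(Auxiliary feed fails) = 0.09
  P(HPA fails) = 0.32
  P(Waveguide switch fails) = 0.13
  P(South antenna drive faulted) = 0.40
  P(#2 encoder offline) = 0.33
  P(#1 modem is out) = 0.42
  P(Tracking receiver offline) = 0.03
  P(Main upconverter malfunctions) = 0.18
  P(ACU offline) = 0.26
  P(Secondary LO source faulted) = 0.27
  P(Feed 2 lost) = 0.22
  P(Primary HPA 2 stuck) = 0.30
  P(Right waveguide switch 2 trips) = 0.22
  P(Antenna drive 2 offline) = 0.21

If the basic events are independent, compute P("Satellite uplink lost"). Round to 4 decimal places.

0.9008

P(Modem stage inoperative) [AND] = 0.32 × 0.13 = 0.041600
P(Transmit chain lost) [OR] = 1 − (1−0.09) × (1−0.041600) × (1−0.40) = 0.476714
P(Tracking loop inoperative) [OR] = 1 − (1−0.42) × (1−0.03) = 0.437400
P(Backup chain unavailable) [OR] = 1 − (1−0.33) × (1−0.437400) × (1−0.18) = 0.690908
P(Antenna path fails) [AND] = 0.26 × 0.27 × 0.22 × 0.30 = 0.004633
P(Power amp down) [OR] = 1 − (1−0.004633) × (1−0.22) = 0.223614
P(Satellite uplink lost) [OR] = 1 − (1−0.476714) × (1−0.690908) × (1−0.223614) × (1−0.21) = 0.900795
Rounded to 4 decimal places: P(Satellite uplink lost) ≈ 0.9008.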